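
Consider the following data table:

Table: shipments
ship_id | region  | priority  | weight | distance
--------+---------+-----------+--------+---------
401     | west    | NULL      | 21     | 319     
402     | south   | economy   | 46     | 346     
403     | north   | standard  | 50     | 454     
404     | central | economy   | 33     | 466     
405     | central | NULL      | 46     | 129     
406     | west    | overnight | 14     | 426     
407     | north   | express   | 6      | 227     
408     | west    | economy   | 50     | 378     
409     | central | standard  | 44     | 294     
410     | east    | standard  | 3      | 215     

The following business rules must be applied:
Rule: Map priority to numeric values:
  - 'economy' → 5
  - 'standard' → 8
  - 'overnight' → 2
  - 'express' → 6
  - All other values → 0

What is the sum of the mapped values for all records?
47

Step 1: Apply mapping to each record
Step 2: Count by status:
  'economy': 3 records × 5 = 15
  'standard': 3 records × 8 = 24
  'overnight': 1 records × 2 = 2
  'express': 1 records × 6 = 6
Step 3: Sum all mapped values = 47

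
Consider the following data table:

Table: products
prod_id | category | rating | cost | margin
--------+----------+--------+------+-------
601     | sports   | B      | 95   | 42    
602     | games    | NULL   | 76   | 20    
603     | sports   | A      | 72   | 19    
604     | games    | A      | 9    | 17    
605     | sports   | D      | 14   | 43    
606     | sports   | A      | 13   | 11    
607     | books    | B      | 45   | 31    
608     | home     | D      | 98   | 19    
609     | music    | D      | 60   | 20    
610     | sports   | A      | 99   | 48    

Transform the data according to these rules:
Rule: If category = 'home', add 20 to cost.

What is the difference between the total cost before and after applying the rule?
20

Step 1: Original sum of cost = 581
Step 2: 1 records have category = 'home'
Step 3: Each affected record changes by 20
Step 4: Total change = 1 × 20 = 20
Step 5: New sum = 581 + 20 = 601
Step 6: Difference = |601 - 581| = 20
        (Sum increased by 20)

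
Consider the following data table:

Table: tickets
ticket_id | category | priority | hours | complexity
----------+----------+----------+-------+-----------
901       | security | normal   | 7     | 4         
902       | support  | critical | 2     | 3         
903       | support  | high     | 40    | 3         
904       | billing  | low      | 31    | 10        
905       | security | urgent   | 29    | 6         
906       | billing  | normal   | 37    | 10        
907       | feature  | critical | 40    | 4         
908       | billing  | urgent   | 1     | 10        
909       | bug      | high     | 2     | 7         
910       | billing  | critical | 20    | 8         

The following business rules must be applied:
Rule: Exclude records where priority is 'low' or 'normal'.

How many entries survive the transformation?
7

Step 1: Count records to exclude
  - 1 (low) + 2 (normal) = 3 records
Step 2: Total records: 10
Step 3: Remaining = 10 - 3 = 7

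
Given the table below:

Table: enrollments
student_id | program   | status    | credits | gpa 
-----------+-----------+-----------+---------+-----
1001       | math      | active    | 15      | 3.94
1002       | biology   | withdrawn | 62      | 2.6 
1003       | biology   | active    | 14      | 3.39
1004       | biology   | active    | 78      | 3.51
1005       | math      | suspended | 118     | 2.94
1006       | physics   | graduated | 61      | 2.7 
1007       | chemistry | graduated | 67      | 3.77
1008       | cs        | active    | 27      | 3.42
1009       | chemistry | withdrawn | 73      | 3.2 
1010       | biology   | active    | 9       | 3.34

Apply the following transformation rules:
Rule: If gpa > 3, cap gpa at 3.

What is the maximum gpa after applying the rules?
3

Step 1: Original maximum gpa = 3.94
Step 2: Apply cap at 3
Step 3: 7 records had gpa > 3 and were capped
Step 4: Maximum after transformation = 3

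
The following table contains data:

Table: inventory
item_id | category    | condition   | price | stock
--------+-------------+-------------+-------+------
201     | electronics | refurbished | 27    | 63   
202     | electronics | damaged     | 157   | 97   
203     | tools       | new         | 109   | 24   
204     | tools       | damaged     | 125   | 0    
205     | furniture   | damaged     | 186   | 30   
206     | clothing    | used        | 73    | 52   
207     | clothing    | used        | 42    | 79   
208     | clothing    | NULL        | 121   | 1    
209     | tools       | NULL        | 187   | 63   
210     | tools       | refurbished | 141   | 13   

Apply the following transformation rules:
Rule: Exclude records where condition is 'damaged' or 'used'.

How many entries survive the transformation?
5

Step 1: Count records to exclude
  - 3 (damaged) + 2 (used) = 5 records
Step 2: Total records: 10
Step 3: Remaining = 10 - 5 = 5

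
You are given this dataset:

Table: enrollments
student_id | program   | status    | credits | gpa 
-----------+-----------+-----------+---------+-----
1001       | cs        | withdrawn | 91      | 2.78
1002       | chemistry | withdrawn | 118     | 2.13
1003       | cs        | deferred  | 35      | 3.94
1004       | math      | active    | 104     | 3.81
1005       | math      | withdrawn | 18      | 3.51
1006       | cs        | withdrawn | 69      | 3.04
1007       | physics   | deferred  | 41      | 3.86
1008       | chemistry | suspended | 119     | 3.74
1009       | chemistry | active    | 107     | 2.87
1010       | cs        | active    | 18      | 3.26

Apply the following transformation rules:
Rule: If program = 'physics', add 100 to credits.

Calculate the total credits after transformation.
820

Step 1: Count records where program = 'physics': 1
Step 2: Total bonus added: 1 × 100 = 100
Step 3: Original sum of credits: 720
Step 4: Final sum = 720 + 100 = 820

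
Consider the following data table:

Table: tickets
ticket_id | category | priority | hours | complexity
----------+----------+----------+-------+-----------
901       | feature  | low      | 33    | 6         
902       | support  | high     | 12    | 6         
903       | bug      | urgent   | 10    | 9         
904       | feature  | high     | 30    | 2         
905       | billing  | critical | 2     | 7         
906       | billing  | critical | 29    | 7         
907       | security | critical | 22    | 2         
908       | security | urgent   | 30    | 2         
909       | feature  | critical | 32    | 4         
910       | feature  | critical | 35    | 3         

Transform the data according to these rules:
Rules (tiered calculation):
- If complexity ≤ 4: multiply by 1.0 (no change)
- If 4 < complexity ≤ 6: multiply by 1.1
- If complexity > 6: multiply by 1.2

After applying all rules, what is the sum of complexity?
53.8

Step 1: Tier 1 (complexity ≤ 4): 5 records, sum = 13 × 1.0 = 13.0
Step 2: Tier 2 (4 < complexity ≤ 6): 2 records, sum = 12 × 1.1 = 13.2
Step 3: Tier 3 (complexity > 6): 3 records, sum = 23 × 1.2 = 27.6
Step 4: Final sum = 13.0 + 13.2 + 27.6 = 53.8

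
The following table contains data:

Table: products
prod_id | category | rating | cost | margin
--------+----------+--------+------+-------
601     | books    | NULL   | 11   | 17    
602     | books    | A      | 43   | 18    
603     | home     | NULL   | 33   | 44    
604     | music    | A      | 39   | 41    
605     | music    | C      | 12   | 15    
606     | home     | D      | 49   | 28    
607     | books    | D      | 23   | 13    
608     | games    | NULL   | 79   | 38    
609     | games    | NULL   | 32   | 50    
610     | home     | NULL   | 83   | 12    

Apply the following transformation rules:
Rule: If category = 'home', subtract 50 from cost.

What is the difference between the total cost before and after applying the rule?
150

Step 1: Original sum of cost = 404
Step 2: 3 records have category = 'home'
Step 3: Each affected record changes by -50
Step 4: Total change = 3 × -50 = -150
Step 5: New sum = 404 + -150 = 254
Step 6: Difference = |254 - 404| = 150
        (Sum decreased by 150)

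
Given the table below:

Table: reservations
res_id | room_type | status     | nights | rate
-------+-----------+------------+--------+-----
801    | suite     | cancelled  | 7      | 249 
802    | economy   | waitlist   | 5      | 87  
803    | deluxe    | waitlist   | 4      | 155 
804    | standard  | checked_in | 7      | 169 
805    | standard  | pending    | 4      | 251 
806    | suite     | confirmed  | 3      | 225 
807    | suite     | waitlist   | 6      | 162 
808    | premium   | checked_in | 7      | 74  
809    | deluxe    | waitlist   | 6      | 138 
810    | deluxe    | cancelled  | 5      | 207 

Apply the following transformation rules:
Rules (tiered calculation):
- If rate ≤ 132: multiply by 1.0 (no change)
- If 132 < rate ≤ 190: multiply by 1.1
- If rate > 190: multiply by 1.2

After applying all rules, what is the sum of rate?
1965.8

Step 1: Tier 1 (rate ≤ 132): 2 records, sum = 161 × 1.0 = 161.0
Step 2: Tier 2 (132 < rate ≤ 190): 4 records, sum = 624 × 1.1 = 686.4
Step 3: Tier 3 (rate > 190): 4 records, sum = 932 × 1.2 = 1118.4
Step 4: Final sum = 161.0 + 686.4 + 1118.4 = 1965.8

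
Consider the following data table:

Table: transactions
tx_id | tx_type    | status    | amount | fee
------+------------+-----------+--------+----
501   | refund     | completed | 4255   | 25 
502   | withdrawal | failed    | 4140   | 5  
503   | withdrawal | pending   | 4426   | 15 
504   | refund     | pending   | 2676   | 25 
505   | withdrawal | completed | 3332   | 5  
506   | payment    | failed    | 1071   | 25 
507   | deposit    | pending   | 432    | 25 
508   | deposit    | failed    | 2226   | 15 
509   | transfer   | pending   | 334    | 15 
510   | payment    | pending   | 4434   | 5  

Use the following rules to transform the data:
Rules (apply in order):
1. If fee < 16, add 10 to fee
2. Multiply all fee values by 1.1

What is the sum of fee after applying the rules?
242.0

Step 1: Apply Rule 1 - Add 10 to records with fee < 16
  - 6 records affected: 60 + (6 × 10) = 120
  - Unaffected records: 100
  - Sum after Rule 1: 220
Step 2: Apply Rule 2 - Multiply all by 1.1
  - 220 × 1.1 = 242.0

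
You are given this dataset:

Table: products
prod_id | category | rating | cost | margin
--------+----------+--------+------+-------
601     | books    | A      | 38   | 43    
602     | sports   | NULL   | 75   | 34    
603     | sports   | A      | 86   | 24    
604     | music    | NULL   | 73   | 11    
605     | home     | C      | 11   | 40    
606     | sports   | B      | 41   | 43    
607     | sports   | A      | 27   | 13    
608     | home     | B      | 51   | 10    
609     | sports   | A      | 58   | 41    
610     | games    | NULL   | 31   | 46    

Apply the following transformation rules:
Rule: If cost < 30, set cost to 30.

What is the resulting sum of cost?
513

Step 1: 2 records have cost < 30
Step 2: These records originally summed to 38
Step 3: After setting to minimum: 2 × 30 = 60
Step 4: Unaffected records sum: 453
Step 5: Final sum = 60 + 453 = 513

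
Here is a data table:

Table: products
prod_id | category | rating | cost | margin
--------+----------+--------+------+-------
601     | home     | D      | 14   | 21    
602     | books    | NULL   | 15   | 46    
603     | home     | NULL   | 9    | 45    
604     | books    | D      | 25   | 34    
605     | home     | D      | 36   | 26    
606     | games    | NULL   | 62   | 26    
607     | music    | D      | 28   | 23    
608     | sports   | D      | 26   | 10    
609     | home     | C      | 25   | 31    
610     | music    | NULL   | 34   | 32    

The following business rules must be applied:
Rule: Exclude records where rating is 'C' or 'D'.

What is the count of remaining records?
4

Step 1: Count records to exclude
  - 1 (C) + 5 (D) = 6 records
Step 2: Total records: 10
Step 3: Remaining = 10 - 6 = 4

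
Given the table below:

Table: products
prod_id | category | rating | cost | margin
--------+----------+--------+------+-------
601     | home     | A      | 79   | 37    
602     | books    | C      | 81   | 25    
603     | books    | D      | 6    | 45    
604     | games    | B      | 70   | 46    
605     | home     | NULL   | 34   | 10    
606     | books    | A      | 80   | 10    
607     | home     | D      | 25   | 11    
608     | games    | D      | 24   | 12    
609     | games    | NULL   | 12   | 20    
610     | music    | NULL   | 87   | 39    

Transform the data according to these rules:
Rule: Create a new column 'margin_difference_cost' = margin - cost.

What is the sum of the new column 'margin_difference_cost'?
-243

Step 1: For each record, compute margin - cost
Example calculations:
  37 - 79 = -42
  25 - 81 = -56
  45 - 6 = 39
  ...
Step 2: Sum all derived values
Step 3: Total = -243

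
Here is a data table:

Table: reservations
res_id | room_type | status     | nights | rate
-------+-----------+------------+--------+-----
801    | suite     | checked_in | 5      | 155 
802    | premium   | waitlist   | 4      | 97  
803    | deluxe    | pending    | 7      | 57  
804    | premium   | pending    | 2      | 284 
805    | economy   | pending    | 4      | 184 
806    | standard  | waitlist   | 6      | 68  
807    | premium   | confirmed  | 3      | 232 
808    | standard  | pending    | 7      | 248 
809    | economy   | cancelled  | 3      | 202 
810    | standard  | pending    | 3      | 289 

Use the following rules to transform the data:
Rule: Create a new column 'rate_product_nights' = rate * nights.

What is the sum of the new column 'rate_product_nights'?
7179

Step 1: For each record, compute rate * nights
Example calculations:
  155 * 5 = 775
  97 * 4 = 388
  57 * 7 = 399
  ...
Step 2: Sum all derived values
Step 3: Total = 7179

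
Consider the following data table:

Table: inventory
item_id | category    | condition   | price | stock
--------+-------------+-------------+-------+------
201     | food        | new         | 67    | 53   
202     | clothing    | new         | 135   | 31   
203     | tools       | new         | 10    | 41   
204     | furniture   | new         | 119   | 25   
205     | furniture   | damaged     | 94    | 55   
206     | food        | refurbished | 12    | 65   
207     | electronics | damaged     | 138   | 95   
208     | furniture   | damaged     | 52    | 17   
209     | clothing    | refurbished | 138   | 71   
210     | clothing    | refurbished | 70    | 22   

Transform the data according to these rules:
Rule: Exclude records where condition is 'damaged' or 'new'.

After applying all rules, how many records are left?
3

Step 1: Count records to exclude
  - 3 (damaged) + 4 (new) = 7 records
Step 2: Total records: 10
Step 3: Remaining = 10 - 7 = 3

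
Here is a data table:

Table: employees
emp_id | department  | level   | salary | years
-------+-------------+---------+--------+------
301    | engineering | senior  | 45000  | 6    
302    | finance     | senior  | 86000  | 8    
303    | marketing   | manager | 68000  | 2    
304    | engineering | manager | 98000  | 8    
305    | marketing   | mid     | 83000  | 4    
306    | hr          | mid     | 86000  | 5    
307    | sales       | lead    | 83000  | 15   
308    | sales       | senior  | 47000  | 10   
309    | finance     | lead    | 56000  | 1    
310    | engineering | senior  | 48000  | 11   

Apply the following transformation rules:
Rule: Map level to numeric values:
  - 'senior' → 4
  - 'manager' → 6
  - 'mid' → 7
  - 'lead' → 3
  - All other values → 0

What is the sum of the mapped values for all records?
48

Step 1: Apply mapping to each record
Step 2: Count by status:
  'senior': 4 records × 4 = 16
  'manager': 2 records × 6 = 12
  'mid': 2 records × 7 = 14
  'lead': 2 records × 3 = 6
Step 3: Sum all mapped values = 48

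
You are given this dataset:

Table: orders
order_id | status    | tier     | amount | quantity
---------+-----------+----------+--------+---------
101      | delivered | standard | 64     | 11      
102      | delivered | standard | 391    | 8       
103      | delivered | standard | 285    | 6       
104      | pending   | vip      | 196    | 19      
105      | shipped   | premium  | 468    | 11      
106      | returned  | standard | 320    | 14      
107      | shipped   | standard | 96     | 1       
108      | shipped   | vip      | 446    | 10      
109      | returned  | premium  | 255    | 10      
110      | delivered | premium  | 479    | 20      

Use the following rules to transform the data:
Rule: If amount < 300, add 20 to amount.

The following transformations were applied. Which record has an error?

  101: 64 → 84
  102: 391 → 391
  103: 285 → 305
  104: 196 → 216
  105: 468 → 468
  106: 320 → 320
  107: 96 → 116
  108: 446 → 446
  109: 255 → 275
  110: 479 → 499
Record 110 has an error. The correct transformed value should be 479, not 499.

Step 1: Check each record against the rule
Step 2: Record 110 has amount = 479
Step 3: Since 479 >= 300, the bonus should not have been applied
Step 4: Correct value = 479, but claimed value = 499
Conclusion: Record 110 has the error.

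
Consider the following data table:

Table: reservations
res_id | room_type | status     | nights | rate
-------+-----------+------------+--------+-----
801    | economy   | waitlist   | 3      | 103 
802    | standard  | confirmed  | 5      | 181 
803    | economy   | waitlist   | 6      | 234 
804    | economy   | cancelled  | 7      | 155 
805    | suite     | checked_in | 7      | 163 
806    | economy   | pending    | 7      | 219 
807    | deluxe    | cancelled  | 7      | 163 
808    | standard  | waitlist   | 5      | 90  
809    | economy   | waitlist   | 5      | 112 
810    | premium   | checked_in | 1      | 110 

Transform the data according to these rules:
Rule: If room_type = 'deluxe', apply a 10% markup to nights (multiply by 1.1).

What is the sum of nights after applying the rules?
53.7

Step 1: Records with room_type = 'deluxe' have total nights = 7
Step 2: Apply multiplier: 7 × 1.1 = 7.7
Step 3: Other records total: 46
Step 4: Final sum = 7.7 + 46 = 53.7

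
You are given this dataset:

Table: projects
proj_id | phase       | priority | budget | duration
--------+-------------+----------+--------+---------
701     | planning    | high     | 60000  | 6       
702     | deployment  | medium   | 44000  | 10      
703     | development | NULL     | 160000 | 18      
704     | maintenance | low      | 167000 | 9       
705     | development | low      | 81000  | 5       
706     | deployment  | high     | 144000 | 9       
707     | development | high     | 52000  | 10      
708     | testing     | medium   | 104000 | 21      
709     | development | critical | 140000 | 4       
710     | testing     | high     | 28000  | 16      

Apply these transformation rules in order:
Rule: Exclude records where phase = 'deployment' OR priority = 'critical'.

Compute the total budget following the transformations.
652000

Step 1: Find records where phase = 'deployment' OR priority = 'critical'
Step 2: 3 records match, summing to 328000
Step 3: Original sum: 980000
Step 4: Remaining sum = 980000 - 328000 = 652000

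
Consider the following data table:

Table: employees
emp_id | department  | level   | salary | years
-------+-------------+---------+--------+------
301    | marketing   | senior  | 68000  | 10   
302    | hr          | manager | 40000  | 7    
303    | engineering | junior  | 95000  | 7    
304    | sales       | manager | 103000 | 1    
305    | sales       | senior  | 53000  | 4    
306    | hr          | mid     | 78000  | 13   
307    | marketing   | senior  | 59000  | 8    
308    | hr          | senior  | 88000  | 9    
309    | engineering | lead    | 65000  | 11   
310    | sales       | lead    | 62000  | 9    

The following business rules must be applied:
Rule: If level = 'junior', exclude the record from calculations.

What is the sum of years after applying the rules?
72

Step 1: Identify records where level = 'junior'
Step 2: The excluded records sum to 7
Step 3: Original total years = 79
Step 4: Remaining total = 79 - 7 = 72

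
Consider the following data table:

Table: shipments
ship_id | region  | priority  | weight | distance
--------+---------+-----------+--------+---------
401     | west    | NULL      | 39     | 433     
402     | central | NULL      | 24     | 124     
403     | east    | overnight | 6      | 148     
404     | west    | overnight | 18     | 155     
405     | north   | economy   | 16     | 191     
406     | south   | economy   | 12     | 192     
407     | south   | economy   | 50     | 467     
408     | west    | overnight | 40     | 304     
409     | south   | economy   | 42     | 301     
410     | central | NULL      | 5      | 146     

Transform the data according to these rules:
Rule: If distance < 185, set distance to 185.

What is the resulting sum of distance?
2628

Step 1: 4 records have distance < 185
Step 2: These records originally summed to 573
Step 3: After setting to minimum: 4 × 185 = 740
Step 4: Unaffected records sum: 1888
Step 5: Final sum = 740 + 1888 = 2628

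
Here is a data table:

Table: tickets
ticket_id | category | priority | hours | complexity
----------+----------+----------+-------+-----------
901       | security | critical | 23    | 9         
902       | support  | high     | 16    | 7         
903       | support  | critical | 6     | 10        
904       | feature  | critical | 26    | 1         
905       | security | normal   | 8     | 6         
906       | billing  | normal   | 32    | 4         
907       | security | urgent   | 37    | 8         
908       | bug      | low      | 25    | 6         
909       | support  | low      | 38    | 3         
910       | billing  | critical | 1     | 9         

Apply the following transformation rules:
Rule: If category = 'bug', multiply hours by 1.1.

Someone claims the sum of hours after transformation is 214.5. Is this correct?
Yes, the result is correct.

Step 1: Calculate the correct sum after transformation
Step 2: Apply multiplier 1.1 to records where category = 'bug'
Step 3: Correct result = 214.5
Step 4: Claimed result = 214.5
Step 5: 214.5 = 214.5 ✓
Conclusion: The claimed result is correct.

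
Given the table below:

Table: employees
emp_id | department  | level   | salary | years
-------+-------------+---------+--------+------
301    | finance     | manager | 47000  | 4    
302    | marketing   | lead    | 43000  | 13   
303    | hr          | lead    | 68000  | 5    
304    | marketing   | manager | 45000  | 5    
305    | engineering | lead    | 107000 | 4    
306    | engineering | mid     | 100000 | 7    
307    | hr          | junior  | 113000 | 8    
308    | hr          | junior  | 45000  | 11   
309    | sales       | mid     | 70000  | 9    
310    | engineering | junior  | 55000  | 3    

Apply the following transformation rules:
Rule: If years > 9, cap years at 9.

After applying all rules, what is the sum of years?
63

Step 1: 2 records have years > 9
Step 2: These records originally summed to 24
Step 3: After capping: 2 × 9 = 18
Step 4: Unaffected records sum: 45
Step 5: Final sum = 18 + 45 = 63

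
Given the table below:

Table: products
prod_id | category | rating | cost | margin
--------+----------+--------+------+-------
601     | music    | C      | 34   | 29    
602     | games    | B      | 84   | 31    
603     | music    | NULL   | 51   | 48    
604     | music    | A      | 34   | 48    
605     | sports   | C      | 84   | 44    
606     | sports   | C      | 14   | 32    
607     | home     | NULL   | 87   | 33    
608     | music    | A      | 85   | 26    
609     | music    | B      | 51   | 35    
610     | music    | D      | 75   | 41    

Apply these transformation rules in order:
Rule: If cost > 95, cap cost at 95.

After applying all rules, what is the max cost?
87

Step 1: Original maximum cost = 87
Step 2: Check cap of 95 against maximum
Step 3: No records exceed the cap (max 87 <= cap 95), so no capping applies
Step 4: Maximum after transformation = 87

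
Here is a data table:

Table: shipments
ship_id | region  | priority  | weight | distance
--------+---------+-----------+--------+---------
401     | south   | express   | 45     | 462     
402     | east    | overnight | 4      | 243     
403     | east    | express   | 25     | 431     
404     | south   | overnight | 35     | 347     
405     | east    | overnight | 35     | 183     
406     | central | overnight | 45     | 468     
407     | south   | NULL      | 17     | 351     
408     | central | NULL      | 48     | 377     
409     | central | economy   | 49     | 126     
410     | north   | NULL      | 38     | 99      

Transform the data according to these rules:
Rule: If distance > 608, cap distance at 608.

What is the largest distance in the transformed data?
468

Step 1: Original maximum distance = 468
Step 2: Check cap of 608 against maximum
Step 3: No records exceed the cap (max 468 <= cap 608), so no capping applies
Step 4: Maximum after transformation = 468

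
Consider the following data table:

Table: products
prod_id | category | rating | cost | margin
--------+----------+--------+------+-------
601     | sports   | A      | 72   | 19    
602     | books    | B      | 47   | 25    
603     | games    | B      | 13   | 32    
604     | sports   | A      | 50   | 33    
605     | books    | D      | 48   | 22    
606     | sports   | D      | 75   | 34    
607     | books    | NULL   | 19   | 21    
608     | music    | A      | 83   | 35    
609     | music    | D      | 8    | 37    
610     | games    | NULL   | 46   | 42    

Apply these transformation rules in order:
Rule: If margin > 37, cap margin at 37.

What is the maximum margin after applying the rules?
37

Step 1: Original maximum margin = 42
Step 2: Apply cap at 37
Step 3: 1 records had margin > 37 and were capped
Step 4: Maximum after transformation = 37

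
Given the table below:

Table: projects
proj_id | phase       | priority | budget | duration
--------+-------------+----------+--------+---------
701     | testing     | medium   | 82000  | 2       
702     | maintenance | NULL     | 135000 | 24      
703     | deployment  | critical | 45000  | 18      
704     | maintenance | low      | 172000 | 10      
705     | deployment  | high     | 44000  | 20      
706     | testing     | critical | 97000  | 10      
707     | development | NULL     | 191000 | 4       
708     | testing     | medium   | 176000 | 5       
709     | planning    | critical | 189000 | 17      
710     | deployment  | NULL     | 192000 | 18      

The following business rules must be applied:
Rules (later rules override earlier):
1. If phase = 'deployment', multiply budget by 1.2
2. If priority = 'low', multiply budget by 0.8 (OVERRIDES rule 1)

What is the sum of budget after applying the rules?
1344800.0

Step 1: Rule 2 takes priority for records with priority = 'low'
  - 1 records: 172000 × 0.8 = 137600.0
Step 2: Rule 1 applies to remaining records with phase = 'deployment'
  - 3 records: 281000 × 1.2 = 337200.0
Step 3: Other records unchanged: 870000
Step 4: Final sum = 137600.0 + 337200.0 + 870000 = 1344800.0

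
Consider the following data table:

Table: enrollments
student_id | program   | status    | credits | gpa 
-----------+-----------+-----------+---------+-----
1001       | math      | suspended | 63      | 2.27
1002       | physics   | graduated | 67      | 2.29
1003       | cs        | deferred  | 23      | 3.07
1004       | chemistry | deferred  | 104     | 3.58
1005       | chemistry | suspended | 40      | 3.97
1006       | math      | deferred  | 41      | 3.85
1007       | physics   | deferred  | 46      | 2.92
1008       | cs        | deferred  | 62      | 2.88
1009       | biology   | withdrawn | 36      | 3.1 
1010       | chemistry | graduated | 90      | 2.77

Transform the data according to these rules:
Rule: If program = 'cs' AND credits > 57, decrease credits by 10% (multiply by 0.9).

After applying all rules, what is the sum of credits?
565.8

Step 1: Find records where program = 'cs' AND credits > 57
Step 2: 1 records match, summing to 62
Step 3: After multiplier: 62 × 0.9 = 55.8
Step 4: Unaffected records sum: 510
Step 5: Final sum = 55.8 + 510 = 565.8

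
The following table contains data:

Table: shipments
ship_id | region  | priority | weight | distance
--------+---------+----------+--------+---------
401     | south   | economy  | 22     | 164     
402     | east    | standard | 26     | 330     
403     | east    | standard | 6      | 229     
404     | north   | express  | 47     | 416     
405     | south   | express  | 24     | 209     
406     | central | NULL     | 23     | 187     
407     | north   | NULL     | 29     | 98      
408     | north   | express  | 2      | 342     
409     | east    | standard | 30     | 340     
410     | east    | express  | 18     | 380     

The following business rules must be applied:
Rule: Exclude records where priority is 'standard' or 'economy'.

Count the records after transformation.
6

Step 1: Count records to exclude
  - 3 (standard) + 1 (economy) = 4 records
Step 2: Total records: 10
Step 3: Remaining = 10 - 4 = 6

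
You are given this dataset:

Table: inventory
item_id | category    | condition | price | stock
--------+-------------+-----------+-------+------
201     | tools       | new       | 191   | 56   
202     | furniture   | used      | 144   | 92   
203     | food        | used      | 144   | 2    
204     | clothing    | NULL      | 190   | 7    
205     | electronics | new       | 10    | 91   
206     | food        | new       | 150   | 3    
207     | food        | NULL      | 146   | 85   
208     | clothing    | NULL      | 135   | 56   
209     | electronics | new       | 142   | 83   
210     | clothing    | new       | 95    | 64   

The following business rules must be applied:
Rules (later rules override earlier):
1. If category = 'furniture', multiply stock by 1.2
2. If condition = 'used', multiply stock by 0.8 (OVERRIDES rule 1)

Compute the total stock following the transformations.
520.2

Step 1: Rule 2 takes priority for records with condition = 'used'
  - 2 records: 94 × 0.8 = 75.2
Step 2: Rule 1 applies to remaining records with category = 'furniture'
  - 0 records: 0 × 1.2 = 0.0
Step 3: Other records unchanged: 445
Step 4: Final sum = 75.2 + 0.0 + 445 = 520.2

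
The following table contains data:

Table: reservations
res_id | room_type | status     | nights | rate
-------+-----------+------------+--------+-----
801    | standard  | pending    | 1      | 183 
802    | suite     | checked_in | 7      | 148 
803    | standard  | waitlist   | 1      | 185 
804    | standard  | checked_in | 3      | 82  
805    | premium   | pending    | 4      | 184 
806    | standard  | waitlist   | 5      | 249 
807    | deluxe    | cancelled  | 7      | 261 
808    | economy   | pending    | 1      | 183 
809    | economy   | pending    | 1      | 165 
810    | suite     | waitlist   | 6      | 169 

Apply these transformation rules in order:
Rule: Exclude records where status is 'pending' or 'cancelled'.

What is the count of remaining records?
5

Step 1: Count records to exclude
  - 4 (pending) + 1 (cancelled) = 5 records
Step 2: Total records: 10
Step 3: Remaining = 10 - 5 = 5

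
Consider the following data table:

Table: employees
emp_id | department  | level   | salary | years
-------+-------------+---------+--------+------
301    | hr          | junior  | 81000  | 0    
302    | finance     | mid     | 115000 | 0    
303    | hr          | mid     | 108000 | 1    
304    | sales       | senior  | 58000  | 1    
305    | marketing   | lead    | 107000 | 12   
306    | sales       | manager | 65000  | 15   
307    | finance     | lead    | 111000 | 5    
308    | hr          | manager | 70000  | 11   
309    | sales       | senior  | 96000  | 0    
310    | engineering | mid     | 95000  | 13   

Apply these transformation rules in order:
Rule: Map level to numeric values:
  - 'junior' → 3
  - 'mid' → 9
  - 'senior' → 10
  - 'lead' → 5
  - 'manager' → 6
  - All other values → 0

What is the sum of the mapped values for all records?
72

Step 1: Apply mapping to each record
Step 2: Count by status:
  'junior': 1 records × 3 = 3
  'mid': 3 records × 9 = 27
  'senior': 2 records × 10 = 20
  'lead': 2 records × 5 = 10
  'manager': 2 records × 6 = 12
Step 3: Sum all mapped values = 72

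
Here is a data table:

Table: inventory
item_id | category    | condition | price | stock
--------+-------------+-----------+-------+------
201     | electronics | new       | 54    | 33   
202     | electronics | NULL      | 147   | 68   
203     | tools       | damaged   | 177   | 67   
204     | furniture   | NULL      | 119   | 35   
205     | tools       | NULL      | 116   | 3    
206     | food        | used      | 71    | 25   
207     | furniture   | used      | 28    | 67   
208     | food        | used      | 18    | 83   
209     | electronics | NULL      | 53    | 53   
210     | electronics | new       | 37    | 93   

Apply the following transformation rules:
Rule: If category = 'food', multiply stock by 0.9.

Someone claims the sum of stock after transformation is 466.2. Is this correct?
No, the correct result is 516.2.

Step 1: Calculate the correct sum after transformation
Step 2: Apply multiplier 0.9 to records where category = 'food'
Step 3: Correct result = 516.2
Step 4: Claimed result = 466.2
Step 5: 516.2 ≠ 466.2
Conclusion: The claimed result is incorrect. The correct answer is 516.2.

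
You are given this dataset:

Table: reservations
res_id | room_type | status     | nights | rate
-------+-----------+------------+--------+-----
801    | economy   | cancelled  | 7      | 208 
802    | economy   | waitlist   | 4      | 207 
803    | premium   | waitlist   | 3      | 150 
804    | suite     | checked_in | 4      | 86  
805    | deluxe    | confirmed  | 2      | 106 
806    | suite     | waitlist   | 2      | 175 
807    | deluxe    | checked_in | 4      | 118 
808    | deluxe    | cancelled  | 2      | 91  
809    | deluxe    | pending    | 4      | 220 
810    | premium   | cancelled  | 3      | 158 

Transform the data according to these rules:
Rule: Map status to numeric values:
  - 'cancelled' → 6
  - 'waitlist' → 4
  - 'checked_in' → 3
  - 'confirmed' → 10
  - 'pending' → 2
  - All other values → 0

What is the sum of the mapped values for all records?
48

Step 1: Apply mapping to each record
Step 2: Count by status:
  'cancelled': 3 records × 6 = 18
  'waitlist': 3 records × 4 = 12
  'checked_in': 2 records × 3 = 6
  'confirmed': 1 records × 10 = 10
  'pending': 1 records × 2 = 2
Step 3: Sum all mapped values = 48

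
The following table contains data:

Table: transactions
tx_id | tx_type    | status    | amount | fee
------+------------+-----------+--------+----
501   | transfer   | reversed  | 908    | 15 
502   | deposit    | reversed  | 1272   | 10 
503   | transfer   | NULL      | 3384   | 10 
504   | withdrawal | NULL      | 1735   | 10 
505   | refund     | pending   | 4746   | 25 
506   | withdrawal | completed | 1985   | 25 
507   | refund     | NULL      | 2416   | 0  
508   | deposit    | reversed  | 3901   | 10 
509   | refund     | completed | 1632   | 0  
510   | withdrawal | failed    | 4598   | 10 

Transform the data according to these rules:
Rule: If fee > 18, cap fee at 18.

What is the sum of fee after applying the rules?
101

Step 1: 2 records have fee > 18
Step 2: These records originally summed to 50
Step 3: After capping: 2 × 18 = 36
Step 4: Unaffected records sum: 65
Step 5: Final sum = 36 + 65 = 101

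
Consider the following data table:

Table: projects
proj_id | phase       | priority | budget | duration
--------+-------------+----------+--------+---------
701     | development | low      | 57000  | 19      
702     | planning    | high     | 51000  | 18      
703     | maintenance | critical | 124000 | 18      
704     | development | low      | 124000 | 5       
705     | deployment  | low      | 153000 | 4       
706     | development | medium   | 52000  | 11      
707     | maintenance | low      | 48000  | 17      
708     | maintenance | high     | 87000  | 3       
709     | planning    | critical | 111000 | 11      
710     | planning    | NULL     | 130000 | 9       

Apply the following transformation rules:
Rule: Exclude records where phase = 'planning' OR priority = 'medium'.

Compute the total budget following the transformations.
593000

Step 1: Find records where phase = 'planning' OR priority = 'medium'
Step 2: 4 records match, summing to 344000
Step 3: Original sum: 937000
Step 4: Remaining sum = 937000 - 344000 = 593000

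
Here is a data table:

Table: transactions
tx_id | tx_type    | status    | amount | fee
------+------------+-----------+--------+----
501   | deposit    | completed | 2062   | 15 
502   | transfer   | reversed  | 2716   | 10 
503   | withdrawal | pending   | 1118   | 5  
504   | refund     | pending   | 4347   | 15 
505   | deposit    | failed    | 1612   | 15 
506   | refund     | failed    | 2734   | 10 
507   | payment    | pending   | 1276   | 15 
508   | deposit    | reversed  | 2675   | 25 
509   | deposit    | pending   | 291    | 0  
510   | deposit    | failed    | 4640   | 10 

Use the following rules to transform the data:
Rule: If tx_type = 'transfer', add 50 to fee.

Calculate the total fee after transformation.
170

Step 1: Count records where tx_type = 'transfer': 1
Step 2: Total bonus added: 1 × 50 = 50
Step 3: Original sum of fee: 120
Step 4: Final sum = 120 + 50 = 170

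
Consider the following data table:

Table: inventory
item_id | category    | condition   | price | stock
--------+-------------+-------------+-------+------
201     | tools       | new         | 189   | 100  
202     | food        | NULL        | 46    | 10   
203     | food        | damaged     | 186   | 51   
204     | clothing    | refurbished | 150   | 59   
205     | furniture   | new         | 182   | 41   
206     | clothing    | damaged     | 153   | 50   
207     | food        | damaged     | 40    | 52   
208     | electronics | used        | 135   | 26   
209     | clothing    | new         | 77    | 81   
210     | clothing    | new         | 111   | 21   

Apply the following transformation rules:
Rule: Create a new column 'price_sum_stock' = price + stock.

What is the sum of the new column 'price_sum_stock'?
1760

Step 1: For each record, compute price + stock
Example calculations:
  189 + 100 = 289
  46 + 10 = 56
  186 + 51 = 237
  ...
Step 2: Sum all derived values
Step 3: Total = 1760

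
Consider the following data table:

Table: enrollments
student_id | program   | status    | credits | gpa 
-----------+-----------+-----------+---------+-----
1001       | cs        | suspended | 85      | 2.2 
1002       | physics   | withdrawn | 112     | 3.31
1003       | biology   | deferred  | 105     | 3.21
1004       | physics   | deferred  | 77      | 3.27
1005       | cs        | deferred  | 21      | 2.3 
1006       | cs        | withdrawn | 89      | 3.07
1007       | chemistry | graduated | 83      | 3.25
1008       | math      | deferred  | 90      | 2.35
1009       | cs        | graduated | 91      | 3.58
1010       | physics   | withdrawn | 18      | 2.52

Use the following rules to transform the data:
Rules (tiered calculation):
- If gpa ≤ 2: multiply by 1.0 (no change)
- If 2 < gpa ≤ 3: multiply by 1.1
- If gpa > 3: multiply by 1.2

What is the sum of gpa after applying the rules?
33.94

Step 1: Tier 1 (gpa ≤ 2): 0 records, sum = 0 × 1.0 = 0.0
Step 2: Tier 2 (2 < gpa ≤ 3): 4 records, sum = 9.37 × 1.1 = 10.31
Step 3: Tier 3 (gpa > 3): 6 records, sum = 19.69 × 1.2 = 23.63
Step 4: Final sum = 0.0 + 10.31 + 23.63 = 33.94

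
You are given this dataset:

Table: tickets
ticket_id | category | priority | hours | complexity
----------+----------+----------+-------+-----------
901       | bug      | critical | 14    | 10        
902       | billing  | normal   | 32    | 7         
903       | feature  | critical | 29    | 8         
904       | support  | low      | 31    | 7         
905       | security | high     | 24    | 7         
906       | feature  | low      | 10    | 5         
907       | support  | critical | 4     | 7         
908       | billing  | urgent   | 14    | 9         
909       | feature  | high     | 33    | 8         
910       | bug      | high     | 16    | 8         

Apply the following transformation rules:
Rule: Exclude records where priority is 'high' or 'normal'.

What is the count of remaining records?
6

Step 1: Count records to exclude
  - 3 (high) + 1 (normal) = 4 records
Step 2: Total records: 10
Step 3: Remaining = 10 - 4 = 6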